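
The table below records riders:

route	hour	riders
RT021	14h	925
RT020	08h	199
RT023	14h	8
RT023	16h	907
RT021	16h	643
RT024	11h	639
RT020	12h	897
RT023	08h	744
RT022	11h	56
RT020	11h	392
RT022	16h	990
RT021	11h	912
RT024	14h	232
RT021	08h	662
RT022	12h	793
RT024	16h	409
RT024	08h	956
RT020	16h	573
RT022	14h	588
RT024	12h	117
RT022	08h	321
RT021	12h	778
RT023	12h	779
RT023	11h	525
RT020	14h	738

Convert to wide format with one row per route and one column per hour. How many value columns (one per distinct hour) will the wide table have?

5 distinct hour values: 08h, 11h, 12h, 14h, 16h.

5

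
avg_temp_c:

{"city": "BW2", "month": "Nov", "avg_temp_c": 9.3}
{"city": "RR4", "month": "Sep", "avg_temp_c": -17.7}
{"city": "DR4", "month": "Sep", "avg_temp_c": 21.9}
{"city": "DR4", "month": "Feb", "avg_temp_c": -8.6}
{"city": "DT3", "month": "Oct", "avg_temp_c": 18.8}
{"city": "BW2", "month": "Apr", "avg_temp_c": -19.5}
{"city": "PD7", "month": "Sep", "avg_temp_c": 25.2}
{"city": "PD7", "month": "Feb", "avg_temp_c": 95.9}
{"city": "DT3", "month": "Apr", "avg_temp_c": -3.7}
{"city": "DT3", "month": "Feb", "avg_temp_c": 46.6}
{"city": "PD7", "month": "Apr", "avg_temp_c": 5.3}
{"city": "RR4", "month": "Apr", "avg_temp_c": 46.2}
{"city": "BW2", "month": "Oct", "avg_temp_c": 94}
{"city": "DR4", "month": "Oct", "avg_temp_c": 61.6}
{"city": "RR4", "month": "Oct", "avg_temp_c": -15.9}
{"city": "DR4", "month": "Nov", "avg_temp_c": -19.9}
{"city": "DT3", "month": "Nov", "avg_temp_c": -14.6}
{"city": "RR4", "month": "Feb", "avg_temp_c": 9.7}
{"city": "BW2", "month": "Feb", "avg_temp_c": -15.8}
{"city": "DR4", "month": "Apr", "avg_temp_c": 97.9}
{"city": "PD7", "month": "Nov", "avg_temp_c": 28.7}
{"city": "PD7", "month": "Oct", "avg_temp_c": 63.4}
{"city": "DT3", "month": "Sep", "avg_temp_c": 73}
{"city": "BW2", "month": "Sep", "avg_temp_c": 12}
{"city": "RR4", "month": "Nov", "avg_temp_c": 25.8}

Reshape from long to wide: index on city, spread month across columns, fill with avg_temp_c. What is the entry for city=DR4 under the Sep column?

21.9

Wide layout: rows indexed by city, columns are the 5 distinct month values (Nov, Sep, Feb, Oct, Apr).
Cell (city=DR4, month=Sep) draws from the long row where city=DR4 and month=Sep, which has avg_temp_c=21.9.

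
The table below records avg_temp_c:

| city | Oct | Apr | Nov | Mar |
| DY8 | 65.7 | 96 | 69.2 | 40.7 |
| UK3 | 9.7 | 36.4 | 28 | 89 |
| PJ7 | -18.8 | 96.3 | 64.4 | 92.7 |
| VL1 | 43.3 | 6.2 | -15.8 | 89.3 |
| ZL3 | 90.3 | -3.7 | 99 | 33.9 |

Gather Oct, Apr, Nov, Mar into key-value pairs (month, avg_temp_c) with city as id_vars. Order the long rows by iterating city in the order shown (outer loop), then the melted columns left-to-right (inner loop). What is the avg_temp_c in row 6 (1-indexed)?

20 rows total (5 × 4). Row 6: index ⌊(6-1)/4⌋ = 1 into city → UK3; (6-1) mod 4 = 1 into the melted columns → Apr.
So row 6 is (UK3, Apr, 36.4); avg_temp_c = 36.4.

36.4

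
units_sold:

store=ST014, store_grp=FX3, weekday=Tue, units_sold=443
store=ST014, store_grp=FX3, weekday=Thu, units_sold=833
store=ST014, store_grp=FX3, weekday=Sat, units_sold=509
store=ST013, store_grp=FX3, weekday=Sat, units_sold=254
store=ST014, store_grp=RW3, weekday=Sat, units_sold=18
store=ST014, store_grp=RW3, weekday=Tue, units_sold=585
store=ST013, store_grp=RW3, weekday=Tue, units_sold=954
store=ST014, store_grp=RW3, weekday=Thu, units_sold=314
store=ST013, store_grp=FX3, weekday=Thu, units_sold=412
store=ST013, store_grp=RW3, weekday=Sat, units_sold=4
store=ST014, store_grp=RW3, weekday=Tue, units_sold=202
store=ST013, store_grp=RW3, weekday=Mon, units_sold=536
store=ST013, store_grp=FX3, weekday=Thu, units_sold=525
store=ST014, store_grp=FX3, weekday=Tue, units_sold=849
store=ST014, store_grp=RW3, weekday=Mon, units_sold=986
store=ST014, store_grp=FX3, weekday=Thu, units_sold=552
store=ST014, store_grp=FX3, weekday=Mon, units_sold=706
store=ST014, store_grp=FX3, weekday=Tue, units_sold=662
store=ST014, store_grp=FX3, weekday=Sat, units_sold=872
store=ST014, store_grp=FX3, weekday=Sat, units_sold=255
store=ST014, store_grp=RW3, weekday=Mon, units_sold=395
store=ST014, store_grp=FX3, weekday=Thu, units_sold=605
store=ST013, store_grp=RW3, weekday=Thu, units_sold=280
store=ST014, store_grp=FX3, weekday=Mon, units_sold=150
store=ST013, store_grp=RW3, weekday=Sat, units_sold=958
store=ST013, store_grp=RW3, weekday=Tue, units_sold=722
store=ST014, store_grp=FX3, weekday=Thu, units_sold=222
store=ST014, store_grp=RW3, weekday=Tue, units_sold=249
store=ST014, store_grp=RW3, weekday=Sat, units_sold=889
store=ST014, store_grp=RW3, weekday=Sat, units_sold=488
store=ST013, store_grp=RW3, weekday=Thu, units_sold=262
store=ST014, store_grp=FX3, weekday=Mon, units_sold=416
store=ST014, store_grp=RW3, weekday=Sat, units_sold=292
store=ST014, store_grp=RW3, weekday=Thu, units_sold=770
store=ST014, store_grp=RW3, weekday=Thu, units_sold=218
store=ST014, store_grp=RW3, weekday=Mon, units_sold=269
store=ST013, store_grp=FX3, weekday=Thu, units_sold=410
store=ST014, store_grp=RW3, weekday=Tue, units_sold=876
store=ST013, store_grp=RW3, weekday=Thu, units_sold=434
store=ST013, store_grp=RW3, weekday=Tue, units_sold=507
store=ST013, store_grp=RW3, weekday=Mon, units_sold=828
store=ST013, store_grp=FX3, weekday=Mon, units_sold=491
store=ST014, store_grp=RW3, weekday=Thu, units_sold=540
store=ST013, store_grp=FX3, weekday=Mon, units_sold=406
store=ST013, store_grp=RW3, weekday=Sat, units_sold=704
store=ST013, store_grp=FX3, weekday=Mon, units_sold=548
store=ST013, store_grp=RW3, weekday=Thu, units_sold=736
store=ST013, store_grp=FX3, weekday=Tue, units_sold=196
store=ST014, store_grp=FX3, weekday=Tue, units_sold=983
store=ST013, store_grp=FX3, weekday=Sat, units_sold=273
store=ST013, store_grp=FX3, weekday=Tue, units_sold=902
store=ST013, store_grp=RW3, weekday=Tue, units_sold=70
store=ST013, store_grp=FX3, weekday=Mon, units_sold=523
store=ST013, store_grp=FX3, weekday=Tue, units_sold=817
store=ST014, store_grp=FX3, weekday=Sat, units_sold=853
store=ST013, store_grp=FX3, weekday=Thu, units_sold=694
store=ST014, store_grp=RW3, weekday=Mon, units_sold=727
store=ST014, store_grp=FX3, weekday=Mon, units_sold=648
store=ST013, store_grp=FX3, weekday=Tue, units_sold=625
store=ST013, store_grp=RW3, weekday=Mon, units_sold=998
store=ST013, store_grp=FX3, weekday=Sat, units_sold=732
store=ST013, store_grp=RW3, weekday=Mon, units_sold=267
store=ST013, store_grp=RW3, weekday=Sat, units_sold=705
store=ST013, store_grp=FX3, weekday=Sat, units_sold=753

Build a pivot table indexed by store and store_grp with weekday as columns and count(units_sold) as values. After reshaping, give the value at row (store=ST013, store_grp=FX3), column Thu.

4

Rows with store=ST013, store_grp=FX3 and weekday=Thu: units_sold values are 412, 525, 410, 694.
4 rows match — count = 4.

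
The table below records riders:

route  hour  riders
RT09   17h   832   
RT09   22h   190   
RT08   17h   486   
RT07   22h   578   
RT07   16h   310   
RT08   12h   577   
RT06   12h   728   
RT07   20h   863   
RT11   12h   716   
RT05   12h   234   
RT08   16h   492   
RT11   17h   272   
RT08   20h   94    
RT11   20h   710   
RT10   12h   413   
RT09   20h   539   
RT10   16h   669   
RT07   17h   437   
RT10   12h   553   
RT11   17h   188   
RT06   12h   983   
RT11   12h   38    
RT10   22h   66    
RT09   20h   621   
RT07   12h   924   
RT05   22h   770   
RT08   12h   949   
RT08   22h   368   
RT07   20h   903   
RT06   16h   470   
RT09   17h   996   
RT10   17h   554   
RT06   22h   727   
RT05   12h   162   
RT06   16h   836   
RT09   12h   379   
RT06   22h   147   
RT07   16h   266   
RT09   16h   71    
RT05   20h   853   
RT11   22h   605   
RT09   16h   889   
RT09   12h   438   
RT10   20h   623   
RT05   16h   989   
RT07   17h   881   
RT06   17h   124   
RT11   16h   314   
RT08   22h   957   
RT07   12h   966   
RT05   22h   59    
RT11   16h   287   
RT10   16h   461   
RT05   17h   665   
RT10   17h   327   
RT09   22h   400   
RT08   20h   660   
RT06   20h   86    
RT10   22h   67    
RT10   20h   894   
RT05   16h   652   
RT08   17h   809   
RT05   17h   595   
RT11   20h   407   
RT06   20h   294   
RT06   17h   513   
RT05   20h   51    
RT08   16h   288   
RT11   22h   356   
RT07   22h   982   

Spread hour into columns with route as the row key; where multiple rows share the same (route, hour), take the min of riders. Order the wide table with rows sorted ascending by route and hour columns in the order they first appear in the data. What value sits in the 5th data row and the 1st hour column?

With rows sorted ascending by route, row 5 is route=RT09. hour columns in first-appearance order: 17h, 22h, 16h, 12h, 20h; column 1 is 17h.
Long rows with route=RT09, hour=17h: min(832, 996) = 832.

832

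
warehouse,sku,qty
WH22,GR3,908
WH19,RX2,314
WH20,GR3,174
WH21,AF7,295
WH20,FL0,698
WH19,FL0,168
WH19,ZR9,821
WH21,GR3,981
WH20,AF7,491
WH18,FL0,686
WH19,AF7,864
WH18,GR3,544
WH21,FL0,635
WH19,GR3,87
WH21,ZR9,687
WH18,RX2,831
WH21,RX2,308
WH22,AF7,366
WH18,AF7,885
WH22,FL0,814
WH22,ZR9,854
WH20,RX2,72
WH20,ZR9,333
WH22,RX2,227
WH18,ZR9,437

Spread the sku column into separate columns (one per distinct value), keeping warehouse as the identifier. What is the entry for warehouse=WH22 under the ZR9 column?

Wide layout: rows indexed by warehouse, columns are the 5 distinct sku values (GR3, RX2, AF7, FL0, ZR9).
Cell (warehouse=WH22, sku=ZR9) draws from the long row where warehouse=WH22 and sku=ZR9, which has qty=854.

854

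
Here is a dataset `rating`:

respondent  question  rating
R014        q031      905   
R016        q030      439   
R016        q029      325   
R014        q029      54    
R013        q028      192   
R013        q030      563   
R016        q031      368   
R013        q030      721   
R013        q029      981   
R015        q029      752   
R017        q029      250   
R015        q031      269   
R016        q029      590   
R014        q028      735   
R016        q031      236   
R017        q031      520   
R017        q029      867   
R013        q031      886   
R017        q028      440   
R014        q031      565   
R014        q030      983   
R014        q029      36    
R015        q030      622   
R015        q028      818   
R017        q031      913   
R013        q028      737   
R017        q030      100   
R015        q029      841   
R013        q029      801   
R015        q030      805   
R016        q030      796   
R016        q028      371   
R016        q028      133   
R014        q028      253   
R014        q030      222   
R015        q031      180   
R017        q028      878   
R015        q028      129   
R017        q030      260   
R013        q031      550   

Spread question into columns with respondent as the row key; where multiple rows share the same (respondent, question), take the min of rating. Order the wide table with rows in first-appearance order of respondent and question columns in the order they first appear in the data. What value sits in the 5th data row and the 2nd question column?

100

With rows in first-appearance order of respondent, row 5 is respondent=R017. question columns in first-appearance order: q031, q030, q029, q028; column 2 is q030.
Long rows with respondent=R017, question=q030: min(100, 260) = 100.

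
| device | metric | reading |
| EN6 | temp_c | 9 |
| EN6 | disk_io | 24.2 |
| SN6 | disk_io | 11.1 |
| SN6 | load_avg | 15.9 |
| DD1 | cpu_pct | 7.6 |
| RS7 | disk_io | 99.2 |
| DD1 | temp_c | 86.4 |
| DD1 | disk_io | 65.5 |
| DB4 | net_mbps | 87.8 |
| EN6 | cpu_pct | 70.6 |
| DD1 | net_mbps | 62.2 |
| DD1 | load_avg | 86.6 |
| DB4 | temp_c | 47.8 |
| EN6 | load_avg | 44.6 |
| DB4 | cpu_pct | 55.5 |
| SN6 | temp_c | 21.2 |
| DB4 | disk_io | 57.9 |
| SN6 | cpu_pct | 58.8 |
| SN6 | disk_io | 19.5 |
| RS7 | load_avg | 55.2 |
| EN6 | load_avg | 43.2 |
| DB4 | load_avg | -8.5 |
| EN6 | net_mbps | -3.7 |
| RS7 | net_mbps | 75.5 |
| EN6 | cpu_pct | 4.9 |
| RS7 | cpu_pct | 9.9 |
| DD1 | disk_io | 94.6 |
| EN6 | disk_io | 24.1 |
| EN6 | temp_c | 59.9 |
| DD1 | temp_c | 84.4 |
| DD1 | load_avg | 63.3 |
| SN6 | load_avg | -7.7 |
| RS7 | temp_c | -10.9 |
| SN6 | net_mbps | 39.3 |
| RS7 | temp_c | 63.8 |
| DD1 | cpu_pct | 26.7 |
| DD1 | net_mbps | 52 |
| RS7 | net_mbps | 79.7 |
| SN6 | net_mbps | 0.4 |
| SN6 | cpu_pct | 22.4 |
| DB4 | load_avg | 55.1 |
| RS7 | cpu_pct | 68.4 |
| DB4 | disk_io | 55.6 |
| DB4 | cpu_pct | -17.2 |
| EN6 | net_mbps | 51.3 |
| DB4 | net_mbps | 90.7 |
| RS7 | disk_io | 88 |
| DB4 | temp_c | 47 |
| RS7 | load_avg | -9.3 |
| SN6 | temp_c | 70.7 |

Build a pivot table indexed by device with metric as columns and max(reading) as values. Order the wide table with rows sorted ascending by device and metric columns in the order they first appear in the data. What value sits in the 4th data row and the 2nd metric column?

99.2

With rows sorted ascending by device, row 4 is device=RS7. metric columns in first-appearance order: temp_c, disk_io, load_avg, cpu_pct, net_mbps; column 2 is disk_io.
Long rows with device=RS7, metric=disk_io: max(99.2, 88) = 99.2.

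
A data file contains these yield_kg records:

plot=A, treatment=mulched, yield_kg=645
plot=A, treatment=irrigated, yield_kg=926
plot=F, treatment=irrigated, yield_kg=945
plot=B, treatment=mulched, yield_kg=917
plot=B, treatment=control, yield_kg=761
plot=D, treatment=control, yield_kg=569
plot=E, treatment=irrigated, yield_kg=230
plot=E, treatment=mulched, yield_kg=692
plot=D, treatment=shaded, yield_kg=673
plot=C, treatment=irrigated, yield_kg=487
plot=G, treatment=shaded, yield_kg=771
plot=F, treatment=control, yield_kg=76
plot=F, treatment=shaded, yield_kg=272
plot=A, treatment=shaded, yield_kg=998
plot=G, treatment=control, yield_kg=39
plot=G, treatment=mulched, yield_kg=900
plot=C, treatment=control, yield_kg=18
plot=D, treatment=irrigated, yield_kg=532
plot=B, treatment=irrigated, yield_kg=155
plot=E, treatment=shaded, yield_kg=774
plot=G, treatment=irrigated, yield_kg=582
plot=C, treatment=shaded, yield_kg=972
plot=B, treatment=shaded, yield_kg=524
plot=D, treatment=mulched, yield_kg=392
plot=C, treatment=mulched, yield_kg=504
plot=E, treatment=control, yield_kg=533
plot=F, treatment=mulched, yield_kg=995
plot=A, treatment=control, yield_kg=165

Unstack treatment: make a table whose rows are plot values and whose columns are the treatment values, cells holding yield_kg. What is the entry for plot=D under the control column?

Wide layout: rows indexed by plot, columns are the 4 distinct treatment values (mulched, irrigated, control, shaded).
Cell (plot=D, treatment=control) draws from the long row where plot=D and treatment=control, which has yield_kg=569.

569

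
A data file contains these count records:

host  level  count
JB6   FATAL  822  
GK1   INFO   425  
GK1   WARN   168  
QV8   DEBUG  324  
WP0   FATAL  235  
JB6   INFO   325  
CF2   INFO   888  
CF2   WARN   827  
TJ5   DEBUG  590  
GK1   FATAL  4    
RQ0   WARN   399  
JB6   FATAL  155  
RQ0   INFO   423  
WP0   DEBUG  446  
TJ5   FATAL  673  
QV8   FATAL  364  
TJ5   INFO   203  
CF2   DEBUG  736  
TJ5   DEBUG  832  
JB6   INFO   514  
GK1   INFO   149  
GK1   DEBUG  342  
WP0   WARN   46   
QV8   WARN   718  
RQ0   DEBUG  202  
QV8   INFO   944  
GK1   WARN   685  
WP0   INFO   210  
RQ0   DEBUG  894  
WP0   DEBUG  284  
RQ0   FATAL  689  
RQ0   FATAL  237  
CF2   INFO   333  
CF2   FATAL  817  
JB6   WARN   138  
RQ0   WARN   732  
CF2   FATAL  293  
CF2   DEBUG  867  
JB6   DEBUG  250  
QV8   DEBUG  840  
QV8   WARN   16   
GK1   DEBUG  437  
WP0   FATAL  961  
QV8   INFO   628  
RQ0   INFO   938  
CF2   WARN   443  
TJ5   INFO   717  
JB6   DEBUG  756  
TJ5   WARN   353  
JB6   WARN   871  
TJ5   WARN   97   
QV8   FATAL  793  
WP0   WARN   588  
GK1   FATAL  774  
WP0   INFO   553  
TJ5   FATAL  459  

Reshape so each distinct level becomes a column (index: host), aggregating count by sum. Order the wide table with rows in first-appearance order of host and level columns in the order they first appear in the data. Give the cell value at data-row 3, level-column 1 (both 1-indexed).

1157

With rows in first-appearance order of host, row 3 is host=QV8. level columns in first-appearance order: FATAL, INFO, WARN, DEBUG; column 1 is FATAL.
Long rows with host=QV8, level=FATAL: 364 + 793 = 1157.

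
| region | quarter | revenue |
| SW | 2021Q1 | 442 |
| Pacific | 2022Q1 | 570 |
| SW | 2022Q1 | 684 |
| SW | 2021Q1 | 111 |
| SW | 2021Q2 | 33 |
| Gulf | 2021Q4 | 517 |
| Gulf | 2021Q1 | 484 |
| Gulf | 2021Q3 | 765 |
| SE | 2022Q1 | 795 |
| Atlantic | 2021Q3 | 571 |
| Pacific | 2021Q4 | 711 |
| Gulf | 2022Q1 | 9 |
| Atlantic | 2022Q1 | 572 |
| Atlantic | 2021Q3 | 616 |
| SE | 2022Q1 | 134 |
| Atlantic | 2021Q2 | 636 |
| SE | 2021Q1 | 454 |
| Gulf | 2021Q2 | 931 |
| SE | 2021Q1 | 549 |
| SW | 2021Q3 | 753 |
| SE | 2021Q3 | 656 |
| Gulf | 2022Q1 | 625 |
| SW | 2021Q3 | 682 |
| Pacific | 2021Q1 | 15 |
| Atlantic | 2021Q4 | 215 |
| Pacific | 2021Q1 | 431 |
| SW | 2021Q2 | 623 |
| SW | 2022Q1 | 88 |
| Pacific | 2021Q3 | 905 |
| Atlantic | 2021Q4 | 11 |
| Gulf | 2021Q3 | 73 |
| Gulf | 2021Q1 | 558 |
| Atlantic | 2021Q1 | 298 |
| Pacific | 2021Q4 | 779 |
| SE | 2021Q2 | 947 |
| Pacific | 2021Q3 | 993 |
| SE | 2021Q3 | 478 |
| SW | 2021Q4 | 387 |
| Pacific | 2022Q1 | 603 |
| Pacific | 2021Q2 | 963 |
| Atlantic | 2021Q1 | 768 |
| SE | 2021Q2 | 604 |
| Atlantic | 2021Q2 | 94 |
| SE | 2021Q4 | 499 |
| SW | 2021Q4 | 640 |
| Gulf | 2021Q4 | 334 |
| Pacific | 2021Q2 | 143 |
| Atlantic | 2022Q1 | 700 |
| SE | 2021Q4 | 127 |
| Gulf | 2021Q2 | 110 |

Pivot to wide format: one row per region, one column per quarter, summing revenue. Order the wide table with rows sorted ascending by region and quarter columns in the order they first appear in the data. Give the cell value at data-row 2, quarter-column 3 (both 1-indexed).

With rows sorted ascending by region, row 2 is region=Gulf. quarter columns in first-appearance order: 2021Q1, 2022Q1, 2021Q2, 2021Q4, 2021Q3; column 3 is 2021Q2.
Long rows with region=Gulf, quarter=2021Q2: 931 + 110 = 1041.

1041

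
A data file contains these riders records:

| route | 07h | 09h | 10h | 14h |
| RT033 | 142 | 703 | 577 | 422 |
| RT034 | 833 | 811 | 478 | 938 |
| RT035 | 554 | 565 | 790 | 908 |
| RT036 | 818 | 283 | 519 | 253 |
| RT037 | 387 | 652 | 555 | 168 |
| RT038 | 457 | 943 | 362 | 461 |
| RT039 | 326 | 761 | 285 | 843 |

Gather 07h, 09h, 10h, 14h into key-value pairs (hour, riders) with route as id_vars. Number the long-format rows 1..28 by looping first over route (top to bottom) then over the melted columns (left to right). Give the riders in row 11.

28 rows total (7 × 4). Row 11: index ⌊(11-1)/4⌋ = 2 into route → RT035; (11-1) mod 4 = 2 into the melted columns → 10h.
So row 11 is (RT035, 10h, 790); riders = 790.

790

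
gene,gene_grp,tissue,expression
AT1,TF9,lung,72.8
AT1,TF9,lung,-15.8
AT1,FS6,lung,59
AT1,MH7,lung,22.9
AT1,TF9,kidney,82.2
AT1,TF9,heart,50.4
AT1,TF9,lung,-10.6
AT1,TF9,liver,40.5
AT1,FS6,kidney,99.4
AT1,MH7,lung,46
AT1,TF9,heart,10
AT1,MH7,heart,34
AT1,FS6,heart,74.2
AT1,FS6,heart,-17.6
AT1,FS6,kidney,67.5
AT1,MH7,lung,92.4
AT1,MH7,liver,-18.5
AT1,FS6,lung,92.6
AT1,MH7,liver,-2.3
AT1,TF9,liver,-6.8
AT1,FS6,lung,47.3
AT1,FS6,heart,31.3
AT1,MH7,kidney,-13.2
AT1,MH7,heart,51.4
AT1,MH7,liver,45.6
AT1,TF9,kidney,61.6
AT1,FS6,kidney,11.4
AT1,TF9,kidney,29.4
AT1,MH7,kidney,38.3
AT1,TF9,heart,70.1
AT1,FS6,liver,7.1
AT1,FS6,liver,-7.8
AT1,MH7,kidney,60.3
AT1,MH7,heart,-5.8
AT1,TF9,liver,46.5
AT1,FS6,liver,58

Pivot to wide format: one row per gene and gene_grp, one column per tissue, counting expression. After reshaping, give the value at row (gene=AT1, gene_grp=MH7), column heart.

3

Rows with gene=AT1, gene_grp=MH7 and tissue=heart: expression values are 34, 51.4, -5.8.
3 rows match — count = 3.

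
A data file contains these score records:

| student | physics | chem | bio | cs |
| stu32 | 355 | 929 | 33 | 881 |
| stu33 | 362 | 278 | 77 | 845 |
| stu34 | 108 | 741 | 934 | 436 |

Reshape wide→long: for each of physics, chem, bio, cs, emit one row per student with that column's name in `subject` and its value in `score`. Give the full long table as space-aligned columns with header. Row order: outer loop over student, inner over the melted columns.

student  subject  score
stu32    physics  355  
stu32    chem     929  
stu32    bio      33   
stu32    cs       881  
stu33    physics  362  
stu33    chem     278  
stu33    bio      77   
stu33    cs       845  
stu34    physics  108  
stu34    chem     741  
stu34    bio      934  
stu34    cs       436  

Each (student, column) pair becomes one row: 3 × 4 = 12 rows.
For example, (stu32, physics) → score=355.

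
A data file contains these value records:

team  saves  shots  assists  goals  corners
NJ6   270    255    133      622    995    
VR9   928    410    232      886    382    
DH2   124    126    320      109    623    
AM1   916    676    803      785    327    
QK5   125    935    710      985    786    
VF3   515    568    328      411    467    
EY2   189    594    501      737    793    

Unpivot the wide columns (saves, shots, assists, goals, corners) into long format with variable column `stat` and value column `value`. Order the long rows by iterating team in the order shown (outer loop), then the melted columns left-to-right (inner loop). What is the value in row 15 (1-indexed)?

623

35 rows total (7 × 5). Row 15: index ⌊(15-1)/5⌋ = 2 into team → DH2; (15-1) mod 5 = 4 into the melted columns → corners.
So row 15 is (DH2, corners, 623); value = 623.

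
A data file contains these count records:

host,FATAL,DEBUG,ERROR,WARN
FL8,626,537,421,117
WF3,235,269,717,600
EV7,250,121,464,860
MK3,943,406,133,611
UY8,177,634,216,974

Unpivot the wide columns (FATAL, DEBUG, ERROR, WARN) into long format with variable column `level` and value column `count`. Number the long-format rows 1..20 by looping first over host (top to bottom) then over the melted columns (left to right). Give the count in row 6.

20 rows total (5 × 4). Row 6: index ⌊(6-1)/4⌋ = 1 into host → WF3; (6-1) mod 4 = 1 into the melted columns → DEBUG.
So row 6 is (WF3, DEBUG, 269); count = 269.

269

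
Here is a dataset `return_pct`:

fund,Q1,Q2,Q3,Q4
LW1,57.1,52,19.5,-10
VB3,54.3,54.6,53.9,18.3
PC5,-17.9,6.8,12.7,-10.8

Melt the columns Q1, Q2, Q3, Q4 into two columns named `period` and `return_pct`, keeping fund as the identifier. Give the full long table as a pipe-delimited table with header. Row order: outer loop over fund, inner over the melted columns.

Each (fund, column) pair becomes one row: 3 × 4 = 12 rows.
For example, (LW1, Q1) → return_pct=57.1.

| fund | period | return_pct |
| LW1 | Q1 | 57.1 |
| LW1 | Q2 | 52 |
| LW1 | Q3 | 19.5 |
| LW1 | Q4 | -10 |
| VB3 | Q1 | 54.3 |
| VB3 | Q2 | 54.6 |
| VB3 | Q3 | 53.9 |
| VB3 | Q4 | 18.3 |
| PC5 | Q1 | -17.9 |
| PC5 | Q2 | 6.8 |
| PC5 | Q3 | 12.7 |
| PC5 | Q4 | -10.8 |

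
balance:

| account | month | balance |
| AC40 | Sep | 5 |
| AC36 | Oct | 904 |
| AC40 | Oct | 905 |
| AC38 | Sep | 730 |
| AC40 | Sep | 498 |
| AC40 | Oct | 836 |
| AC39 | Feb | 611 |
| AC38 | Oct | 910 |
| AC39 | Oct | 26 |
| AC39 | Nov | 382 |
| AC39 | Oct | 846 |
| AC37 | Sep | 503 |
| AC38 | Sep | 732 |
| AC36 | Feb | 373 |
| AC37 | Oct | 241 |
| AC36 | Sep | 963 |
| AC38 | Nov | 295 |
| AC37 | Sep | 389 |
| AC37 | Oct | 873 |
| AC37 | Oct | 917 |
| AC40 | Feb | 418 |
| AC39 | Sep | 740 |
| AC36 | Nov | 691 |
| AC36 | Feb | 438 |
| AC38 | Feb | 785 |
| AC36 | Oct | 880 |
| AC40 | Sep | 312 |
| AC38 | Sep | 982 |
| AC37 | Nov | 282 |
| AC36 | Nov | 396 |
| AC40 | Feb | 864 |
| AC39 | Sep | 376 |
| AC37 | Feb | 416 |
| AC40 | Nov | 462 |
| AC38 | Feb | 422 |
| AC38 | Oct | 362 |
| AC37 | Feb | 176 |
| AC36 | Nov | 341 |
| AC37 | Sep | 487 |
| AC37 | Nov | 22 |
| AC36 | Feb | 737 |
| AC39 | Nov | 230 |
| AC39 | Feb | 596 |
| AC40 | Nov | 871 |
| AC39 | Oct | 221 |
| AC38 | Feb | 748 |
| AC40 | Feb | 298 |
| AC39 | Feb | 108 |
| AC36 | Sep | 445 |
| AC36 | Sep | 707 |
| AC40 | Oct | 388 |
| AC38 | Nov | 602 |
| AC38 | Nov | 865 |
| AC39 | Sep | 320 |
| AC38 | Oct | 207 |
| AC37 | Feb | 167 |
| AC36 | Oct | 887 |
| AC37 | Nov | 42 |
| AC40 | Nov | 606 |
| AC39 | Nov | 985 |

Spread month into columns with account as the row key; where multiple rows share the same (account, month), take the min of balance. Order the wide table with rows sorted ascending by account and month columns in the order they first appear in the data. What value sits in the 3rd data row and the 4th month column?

295

With rows sorted ascending by account, row 3 is account=AC38. month columns in first-appearance order: Sep, Oct, Feb, Nov; column 4 is Nov.
Long rows with account=AC38, month=Nov: min(295, 602, 865) = 295.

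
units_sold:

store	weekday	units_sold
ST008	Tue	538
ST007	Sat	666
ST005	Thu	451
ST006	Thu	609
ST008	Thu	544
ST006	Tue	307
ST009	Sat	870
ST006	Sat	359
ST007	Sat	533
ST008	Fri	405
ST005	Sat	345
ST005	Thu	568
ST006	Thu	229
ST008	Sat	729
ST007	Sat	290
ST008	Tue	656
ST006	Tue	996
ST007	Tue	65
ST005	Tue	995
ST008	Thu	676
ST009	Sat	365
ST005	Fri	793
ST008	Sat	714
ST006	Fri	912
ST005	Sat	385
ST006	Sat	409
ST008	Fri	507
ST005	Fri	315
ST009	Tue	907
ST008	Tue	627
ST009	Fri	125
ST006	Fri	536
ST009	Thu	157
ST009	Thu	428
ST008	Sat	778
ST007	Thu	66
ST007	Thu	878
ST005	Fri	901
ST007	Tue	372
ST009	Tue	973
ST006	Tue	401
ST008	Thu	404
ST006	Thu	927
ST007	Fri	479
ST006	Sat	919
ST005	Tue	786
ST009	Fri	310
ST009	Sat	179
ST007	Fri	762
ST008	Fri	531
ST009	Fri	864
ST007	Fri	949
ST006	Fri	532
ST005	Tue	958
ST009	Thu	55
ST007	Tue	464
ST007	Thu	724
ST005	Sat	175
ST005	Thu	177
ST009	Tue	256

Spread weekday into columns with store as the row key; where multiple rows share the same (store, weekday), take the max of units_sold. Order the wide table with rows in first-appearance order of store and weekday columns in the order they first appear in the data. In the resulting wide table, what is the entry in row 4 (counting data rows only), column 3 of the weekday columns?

With rows in first-appearance order of store, row 4 is store=ST006. weekday columns in first-appearance order: Tue, Sat, Thu, Fri; column 3 is Thu.
Long rows with store=ST006, weekday=Thu: max(609, 229, 927) = 927.

927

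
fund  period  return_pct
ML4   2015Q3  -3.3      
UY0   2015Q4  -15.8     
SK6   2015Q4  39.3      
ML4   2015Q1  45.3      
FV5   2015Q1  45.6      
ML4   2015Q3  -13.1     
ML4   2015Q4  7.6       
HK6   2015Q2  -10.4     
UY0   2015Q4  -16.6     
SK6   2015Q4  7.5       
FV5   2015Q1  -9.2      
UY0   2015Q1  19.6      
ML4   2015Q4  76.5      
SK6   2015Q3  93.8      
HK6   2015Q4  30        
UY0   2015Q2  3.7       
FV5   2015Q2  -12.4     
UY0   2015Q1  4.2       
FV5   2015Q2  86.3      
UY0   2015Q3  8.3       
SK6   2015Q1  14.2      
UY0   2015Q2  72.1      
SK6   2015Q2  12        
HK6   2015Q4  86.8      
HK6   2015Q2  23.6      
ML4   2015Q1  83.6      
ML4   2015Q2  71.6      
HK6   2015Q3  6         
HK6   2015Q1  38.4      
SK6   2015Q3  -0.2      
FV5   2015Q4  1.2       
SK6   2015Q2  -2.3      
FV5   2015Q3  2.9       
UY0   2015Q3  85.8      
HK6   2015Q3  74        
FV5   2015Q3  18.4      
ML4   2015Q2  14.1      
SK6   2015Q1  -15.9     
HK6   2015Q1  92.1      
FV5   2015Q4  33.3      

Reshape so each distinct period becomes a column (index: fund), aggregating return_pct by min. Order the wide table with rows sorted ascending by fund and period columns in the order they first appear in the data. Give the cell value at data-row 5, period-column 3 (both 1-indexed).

With rows sorted ascending by fund, row 5 is fund=UY0. period columns in first-appearance order: 2015Q3, 2015Q4, 2015Q1, 2015Q2; column 3 is 2015Q1.
Long rows with fund=UY0, period=2015Q1: min(19.6, 4.2) = 4.2.

4.2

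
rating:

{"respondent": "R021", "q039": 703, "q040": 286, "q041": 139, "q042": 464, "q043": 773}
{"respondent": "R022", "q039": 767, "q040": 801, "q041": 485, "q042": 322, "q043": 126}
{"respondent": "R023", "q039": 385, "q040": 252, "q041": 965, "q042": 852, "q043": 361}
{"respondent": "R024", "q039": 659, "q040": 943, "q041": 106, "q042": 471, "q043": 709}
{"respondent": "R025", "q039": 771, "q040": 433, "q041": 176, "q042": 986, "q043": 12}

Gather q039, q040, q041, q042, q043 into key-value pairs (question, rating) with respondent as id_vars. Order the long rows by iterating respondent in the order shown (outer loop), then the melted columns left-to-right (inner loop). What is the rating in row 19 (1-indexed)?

25 rows total (5 × 5). Row 19: index ⌊(19-1)/5⌋ = 3 into respondent → R024; (19-1) mod 5 = 3 into the melted columns → q042.
So row 19 is (R024, q042, 471); rating = 471.

471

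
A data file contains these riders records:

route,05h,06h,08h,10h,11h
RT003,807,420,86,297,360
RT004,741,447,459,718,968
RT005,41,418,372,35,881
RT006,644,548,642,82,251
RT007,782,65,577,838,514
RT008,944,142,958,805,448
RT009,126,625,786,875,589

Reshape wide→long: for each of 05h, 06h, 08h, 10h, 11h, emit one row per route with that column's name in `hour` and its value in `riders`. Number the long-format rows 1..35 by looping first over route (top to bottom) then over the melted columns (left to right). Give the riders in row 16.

35 rows total (7 × 5). Row 16: index ⌊(16-1)/5⌋ = 3 into route → RT006; (16-1) mod 5 = 0 into the melted columns → 05h.
So row 16 is (RT006, 05h, 644); riders = 644.

644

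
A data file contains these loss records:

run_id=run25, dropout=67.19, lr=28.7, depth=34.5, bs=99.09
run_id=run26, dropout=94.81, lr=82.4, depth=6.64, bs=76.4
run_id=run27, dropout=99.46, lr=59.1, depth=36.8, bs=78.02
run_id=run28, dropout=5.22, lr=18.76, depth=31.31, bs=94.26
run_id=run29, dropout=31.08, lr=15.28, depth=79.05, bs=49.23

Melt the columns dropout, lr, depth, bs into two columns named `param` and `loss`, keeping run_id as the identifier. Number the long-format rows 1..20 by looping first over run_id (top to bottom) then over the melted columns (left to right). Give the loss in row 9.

99.46

20 rows total (5 × 4). Row 9: index ⌊(9-1)/4⌋ = 2 into run_id → run27; (9-1) mod 4 = 0 into the melted columns → dropout.
So row 9 is (run27, dropout, 99.46); loss = 99.46.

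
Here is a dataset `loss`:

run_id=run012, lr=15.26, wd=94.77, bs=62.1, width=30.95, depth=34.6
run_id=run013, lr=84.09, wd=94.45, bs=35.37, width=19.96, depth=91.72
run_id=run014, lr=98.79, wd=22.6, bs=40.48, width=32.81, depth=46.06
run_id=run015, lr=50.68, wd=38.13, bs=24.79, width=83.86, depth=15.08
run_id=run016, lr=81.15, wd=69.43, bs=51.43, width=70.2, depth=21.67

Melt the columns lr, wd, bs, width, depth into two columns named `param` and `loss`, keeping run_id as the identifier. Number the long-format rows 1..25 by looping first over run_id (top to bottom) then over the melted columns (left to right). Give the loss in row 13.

40.48

25 rows total (5 × 5). Row 13: index ⌊(13-1)/5⌋ = 2 into run_id → run014; (13-1) mod 5 = 2 into the melted columns → bs.
So row 13 is (run014, bs, 40.48); loss = 40.48.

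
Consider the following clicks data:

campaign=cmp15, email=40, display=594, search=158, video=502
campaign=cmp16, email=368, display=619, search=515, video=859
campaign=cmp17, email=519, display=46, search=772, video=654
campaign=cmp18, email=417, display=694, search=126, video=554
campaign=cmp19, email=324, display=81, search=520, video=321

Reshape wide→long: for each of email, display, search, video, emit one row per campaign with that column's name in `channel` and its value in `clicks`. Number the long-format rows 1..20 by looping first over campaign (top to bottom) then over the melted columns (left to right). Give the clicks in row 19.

520

20 rows total (5 × 4). Row 19: index ⌊(19-1)/4⌋ = 4 into campaign → cmp19; (19-1) mod 4 = 2 into the melted columns → search.
So row 19 is (cmp19, search, 520); clicks = 520.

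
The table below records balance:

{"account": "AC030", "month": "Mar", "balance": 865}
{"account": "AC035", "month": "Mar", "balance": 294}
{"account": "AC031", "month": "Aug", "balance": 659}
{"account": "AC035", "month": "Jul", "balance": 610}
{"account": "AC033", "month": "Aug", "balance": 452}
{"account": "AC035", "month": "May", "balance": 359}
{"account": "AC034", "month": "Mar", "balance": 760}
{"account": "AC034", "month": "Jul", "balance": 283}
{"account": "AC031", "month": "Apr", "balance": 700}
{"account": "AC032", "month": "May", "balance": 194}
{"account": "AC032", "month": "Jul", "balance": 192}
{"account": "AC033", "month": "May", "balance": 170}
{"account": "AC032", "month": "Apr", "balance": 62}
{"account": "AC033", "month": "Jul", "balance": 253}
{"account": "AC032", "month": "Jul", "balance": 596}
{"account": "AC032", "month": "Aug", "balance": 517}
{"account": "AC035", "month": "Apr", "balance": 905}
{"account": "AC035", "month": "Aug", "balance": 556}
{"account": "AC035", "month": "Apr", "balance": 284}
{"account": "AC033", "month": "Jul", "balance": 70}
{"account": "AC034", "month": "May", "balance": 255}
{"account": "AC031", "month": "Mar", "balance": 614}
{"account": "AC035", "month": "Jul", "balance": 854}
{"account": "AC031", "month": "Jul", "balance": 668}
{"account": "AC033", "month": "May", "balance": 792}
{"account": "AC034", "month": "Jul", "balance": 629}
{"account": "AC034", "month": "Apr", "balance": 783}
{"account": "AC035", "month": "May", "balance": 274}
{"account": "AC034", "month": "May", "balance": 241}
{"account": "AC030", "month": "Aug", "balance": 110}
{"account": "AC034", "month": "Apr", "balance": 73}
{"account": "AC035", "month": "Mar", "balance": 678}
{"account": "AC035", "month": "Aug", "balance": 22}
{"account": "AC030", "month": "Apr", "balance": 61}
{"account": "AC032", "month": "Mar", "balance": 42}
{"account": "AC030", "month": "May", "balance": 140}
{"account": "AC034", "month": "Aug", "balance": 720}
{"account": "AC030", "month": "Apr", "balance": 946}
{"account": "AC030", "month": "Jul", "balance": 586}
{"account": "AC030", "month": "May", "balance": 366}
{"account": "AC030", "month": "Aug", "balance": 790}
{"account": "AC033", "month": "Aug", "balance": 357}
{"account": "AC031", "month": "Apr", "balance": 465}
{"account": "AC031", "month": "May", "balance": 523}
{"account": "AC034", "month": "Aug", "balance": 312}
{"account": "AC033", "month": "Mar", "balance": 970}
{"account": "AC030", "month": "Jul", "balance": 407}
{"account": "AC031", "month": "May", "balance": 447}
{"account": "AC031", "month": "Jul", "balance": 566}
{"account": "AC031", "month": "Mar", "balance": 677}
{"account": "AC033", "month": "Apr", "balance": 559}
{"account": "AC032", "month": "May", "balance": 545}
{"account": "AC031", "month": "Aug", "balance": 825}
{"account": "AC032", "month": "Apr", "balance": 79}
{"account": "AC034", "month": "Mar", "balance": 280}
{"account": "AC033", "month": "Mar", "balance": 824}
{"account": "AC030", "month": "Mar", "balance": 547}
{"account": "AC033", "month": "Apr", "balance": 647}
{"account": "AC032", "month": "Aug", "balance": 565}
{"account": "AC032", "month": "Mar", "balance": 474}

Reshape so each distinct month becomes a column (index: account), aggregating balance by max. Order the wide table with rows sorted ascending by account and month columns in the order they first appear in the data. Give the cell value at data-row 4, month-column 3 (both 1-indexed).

With rows sorted ascending by account, row 4 is account=AC033. month columns in first-appearance order: Mar, Aug, Jul, May, Apr; column 3 is Jul.
Long rows with account=AC033, month=Jul: max(253, 70) = 253.

253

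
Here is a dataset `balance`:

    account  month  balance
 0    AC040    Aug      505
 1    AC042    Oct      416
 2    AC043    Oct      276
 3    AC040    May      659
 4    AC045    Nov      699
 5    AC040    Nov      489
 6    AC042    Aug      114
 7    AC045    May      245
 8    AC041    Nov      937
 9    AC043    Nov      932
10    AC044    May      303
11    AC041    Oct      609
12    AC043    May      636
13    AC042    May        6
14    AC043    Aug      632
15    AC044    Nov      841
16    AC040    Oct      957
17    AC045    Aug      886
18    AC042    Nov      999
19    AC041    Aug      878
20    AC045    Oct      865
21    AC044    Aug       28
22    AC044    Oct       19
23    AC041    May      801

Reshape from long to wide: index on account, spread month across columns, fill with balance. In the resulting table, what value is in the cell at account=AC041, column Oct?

609

Wide layout: rows indexed by account, columns are the 4 distinct month values (Aug, Oct, May, Nov).
Cell (account=AC041, month=Oct) draws from the long row where account=AC041 and month=Oct, which has balance=609.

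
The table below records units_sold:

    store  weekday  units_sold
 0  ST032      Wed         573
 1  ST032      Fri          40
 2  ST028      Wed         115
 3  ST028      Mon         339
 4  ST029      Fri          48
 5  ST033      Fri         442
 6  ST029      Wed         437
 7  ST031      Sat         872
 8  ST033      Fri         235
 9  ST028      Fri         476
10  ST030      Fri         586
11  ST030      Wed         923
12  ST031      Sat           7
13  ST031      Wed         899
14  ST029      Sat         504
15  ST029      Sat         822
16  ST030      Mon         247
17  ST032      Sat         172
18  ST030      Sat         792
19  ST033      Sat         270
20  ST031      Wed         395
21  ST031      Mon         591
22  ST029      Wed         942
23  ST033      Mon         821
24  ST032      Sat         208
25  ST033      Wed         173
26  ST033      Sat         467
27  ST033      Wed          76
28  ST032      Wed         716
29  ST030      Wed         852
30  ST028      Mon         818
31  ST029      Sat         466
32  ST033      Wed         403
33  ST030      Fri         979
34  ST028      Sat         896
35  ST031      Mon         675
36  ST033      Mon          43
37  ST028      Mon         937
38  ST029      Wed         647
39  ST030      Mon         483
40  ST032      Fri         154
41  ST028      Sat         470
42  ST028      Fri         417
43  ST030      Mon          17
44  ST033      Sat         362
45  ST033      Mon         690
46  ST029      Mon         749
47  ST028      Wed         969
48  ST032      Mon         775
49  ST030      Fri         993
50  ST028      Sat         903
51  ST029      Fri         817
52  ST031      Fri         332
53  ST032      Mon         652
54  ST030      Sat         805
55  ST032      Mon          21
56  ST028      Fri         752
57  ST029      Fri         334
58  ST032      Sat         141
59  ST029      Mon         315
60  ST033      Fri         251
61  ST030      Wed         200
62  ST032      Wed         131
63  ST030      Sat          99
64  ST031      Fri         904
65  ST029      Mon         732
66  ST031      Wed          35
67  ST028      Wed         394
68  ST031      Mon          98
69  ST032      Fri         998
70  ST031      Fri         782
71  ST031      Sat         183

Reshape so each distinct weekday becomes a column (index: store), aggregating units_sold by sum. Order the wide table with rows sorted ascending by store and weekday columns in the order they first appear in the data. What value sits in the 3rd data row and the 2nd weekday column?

2558

With rows sorted ascending by store, row 3 is store=ST030. weekday columns in first-appearance order: Wed, Fri, Mon, Sat; column 2 is Fri.
Long rows with store=ST030, weekday=Fri: 586 + 979 + 993 = 2558.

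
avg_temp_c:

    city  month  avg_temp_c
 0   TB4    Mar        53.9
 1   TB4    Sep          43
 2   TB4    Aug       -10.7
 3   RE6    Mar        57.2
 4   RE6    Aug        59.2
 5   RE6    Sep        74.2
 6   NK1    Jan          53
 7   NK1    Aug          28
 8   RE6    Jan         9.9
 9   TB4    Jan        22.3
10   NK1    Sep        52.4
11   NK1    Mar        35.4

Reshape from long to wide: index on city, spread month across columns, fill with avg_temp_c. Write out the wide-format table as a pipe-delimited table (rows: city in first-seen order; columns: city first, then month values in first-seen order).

Columns: city plus the 4 distinct month values (Mar, Sep, Aug, Jan).
For example, row TB4 column Mar takes avg_temp_c=53.9 from the long row (TB4, Mar).

| city | Mar | Sep | Aug | Jan |
| TB4 | 53.9 | 43 | -10.7 | 22.3 |
| RE6 | 57.2 | 74.2 | 59.2 | 9.9 |
| NK1 | 35.4 | 52.4 | 28 | 53 |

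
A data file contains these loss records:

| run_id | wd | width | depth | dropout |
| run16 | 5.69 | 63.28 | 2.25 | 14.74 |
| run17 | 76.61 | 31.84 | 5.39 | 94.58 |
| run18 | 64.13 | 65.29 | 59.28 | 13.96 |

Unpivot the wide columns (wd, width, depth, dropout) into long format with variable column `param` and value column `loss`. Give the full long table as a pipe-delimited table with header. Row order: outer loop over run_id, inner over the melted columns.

Each (run_id, column) pair becomes one row: 3 × 4 = 12 rows.
For example, (run16, wd) → loss=5.69.

| run_id | param | loss |
| run16 | wd | 5.69 |
| run16 | width | 63.28 |
| run16 | depth | 2.25 |
| run16 | dropout | 14.74 |
| run17 | wd | 76.61 |
| run17 | width | 31.84 |
| run17 | depth | 5.39 |
| run17 | dropout | 94.58 |
| run18 | wd | 64.13 |
| run18 | width | 65.29 |
| run18 | depth | 59.28 |
| run18 | dropout | 13.96 |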